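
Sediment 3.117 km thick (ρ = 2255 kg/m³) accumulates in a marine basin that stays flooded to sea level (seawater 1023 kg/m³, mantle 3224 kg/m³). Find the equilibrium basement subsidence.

Submarine loading: the sediment displaces seawater, and the subsidence is in turn flooded, so s (ρ_m − ρ_w) = t (ρ_sed − ρ_w).
s = 3.117 km × (2255 − 1023) / (3224 − 1023) = 1.74 km.

1.74 km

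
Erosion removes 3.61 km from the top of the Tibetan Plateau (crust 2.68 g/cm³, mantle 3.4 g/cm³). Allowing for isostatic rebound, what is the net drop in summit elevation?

Rebound u = e ρ_c/ρ_m = 3.61 km × 2.68/3.4 = 2.846 km.
Net surface drop = e − u = 3.61 km − 2.846 km = e (ρ_m − ρ_c)/ρ_m = 0.764 km.

0.764 km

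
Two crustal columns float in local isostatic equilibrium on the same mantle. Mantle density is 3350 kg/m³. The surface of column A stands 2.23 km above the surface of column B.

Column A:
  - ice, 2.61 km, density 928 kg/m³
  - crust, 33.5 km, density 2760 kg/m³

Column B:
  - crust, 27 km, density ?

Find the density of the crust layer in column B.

Take the compensation level at the base of the deeper column (depth z_c below the surface of column A) and equate Σ ρ_i t_i down to z_c; mantle fills any gap and the z_c terms cancel.
Column A: 2.61×928 + 33.5×2760 + (z_c − 36.11)×3350
Column B: 2.23×0 + 27×ρ + (z_c − 2.23 − 27)×3350
The z_c×3350 term appears on both sides and cancels. Collect the known terms of each column as K = Σ(ρt)_known − 3350 × (depth of known layers): K_A = 94882.08 − 3350×36.11 = −26086.42; K_B = 0 − 3350×(2.23 + 27) = −97920.5.
Balance: K_A = K_B + 27×ρ, so ρ = (K_A − K_B)/27 = 71834.1/27 = 2660 kg/m³.

2660 kg/m³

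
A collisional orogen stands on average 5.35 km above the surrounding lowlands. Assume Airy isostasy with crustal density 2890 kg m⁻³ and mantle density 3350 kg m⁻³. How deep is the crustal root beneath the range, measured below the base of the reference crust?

33.6 km

Equating mass per unit area of the two columns: the weight of the topography is balanced by the buoyancy of the root, ρ_c h = (ρ_m − ρ_c) r.
r = h · ρ_c / (ρ_m − ρ_c) = 5.35 km × 2890 / (3350 − 2890) = 33.6 km.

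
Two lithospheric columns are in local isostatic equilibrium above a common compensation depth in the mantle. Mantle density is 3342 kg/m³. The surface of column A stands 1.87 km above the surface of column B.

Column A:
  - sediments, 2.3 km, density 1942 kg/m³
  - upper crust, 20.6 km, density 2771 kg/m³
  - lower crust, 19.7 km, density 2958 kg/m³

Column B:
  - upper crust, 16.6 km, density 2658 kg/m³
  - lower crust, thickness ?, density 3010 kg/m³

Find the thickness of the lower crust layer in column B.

14.9 km

Take the compensation level at the base of the deeper column (depth z_c below the surface of column A) and equate Σ ρ_i t_i down to z_c; mantle fills any gap and the z_c terms cancel.
Column A: 2.3×1942 + 20.6×2771 + 19.7×2958 + (z_c − 42.6)×3342
Column B: 1.87×0 + 16.6×2658 + x×3010 + (z_c − 1.87 − 16.6 − x)×3342
The z_c×3342 term appears on both sides and cancels. Collect the known terms of each column as K = Σ(ρt)_known − 3342 × (depth of known layers): K_A = 119821.8 − 3342×42.6 = −22547.4; K_B = 44122.8 − 3342×(1.87 + 16.6) = −17603.94.
Balance: K_A = K_B − x×(3342 − 3010), so x = (K_B − K_A)/(3342 − 3010) = 4943.46/332 = 14.9 km.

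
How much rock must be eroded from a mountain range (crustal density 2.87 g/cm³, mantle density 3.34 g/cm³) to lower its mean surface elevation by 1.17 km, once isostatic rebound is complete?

Net drop Δ = e − u = e − e ρ_c/ρ_m = e (ρ_m − ρ_c)/ρ_m.
e = Δ ρ_m/(ρ_m − ρ_c) = 1.17 km × 3.34/0.47 = 8.31 km.

8.31 km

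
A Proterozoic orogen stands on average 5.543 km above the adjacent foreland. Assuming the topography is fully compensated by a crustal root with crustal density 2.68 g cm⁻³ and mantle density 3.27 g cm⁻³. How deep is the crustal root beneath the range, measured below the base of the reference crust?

25.2 km

Equating mass per unit area of the two columns: the weight of the topography is balanced by the buoyancy of the root, ρ_c h = (ρ_m − ρ_c) r.
r = h · ρ_c / (ρ_m − ρ_c) = 5.543 km × 2.68 / (3.27 − 2.68) = 25.2 km.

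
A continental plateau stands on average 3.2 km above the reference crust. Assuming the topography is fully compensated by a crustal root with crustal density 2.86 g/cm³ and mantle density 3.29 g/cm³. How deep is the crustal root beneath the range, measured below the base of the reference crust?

For local isostatic compensation: the weight of the topography is balanced by the buoyancy of the root, ρ_c h = (ρ_m − ρ_c) r.
r = h · ρ_c / (ρ_m − ρ_c) = 3.2 km × 2.86 / (3.29 − 2.86) = 21.3 km.

21.3 km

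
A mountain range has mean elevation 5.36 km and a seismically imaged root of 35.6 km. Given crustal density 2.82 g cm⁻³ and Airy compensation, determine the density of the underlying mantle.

Airy balance: ρ_c h = (ρ_m − ρ_c) r → ρ_m = ρ_c (1 + h/r).
ρ_m = 2.82 × (1 + 5.36 km/35.6 km) = 3.24 g cm⁻³.

3.24 g cm⁻³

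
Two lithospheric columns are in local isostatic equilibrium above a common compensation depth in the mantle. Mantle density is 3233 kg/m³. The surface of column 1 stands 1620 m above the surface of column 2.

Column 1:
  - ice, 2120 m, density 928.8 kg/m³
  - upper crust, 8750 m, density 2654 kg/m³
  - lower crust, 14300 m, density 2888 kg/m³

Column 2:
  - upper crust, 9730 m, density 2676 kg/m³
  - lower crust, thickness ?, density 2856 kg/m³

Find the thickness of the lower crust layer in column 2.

Take the compensation level at the base of the deeper column (depth z_c below the surface of column 1) and equate Σ ρ_i t_i down to z_c; mantle fills any gap and the z_c terms cancel.
Column 1: 2120×928.8 + 8750×2654 + 14300×2888 + (z_c − 25170)×3233
Column 2: 1620×0 + 9730×2676 + x×2856 + (z_c − 1620 − 9730 − x)×3233
The z_c×3233 term appears on both sides and cancels. Collect the known terms of each column as K = Σ(ρt)_known − 3233 × (depth of known layers): K_1 = 66489956 − 3233×25170 = −14884654; K_2 = 26037480 − 3233×(1620 + 9730) = −10657070.
Balance: K_1 = K_2 − x×(3233 − 2856), so x = (K_2 − K_1)/(3233 − 2856) = 4227580/377 = 11200 m.

11200 m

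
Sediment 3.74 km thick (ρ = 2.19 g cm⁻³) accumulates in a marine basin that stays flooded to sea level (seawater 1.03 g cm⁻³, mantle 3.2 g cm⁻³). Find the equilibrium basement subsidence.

Submarine loading: the sediment displaces seawater, and the subsidence is in turn flooded, so s (ρ_m − ρ_w) = t (ρ_sed − ρ_w).
s = 3.74 km × (2.19 − 1.03) / (3.2 − 1.03) = 2 km.

2 km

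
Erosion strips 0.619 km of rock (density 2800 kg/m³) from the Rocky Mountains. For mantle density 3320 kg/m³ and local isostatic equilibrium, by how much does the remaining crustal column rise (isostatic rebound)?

0.522 km

Unloading: uplift u = e ρ_c/ρ_m = 0.619 km × 2800/3320 = 0.522 km.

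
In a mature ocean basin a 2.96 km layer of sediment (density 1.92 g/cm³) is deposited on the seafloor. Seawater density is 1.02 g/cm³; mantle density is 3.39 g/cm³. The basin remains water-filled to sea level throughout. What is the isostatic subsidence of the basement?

Submarine loading: the sediment displaces seawater, and the subsidence is in turn flooded, so s (ρ_m − ρ_w) = t (ρ_sed − ρ_w).
s = 2.96 km × (1.92 − 1.02) / (3.39 − 1.02) = 1.12 km.

1.12 km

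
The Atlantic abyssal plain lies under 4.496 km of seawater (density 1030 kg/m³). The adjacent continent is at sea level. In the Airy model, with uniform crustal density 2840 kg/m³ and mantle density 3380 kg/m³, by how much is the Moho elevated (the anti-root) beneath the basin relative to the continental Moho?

15.1 km

Balancing pressure at the compensation depth: replacing crust with seawater at the top is compensated by replacing crust with mantle at the base: d (ρ_c − ρ_w) = a (ρ_m − ρ_c).
a = d (ρ_c − ρ_w)/(ρ_m − ρ_c) = 4.496 km × 1810/540 = 15.1 km.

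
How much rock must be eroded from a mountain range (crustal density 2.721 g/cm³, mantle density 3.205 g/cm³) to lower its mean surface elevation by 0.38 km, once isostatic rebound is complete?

2.52 km

Net drop Δ = e − u = e − e ρ_c/ρ_m = e (ρ_m − ρ_c)/ρ_m.
e = Δ ρ_m/(ρ_m − ρ_c) = 0.38 km × 3.205/0.484 = 2.52 km.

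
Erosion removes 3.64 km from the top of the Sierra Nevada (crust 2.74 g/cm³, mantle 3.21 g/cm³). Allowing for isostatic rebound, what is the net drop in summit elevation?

Rebound u = e ρ_c/ρ_m = 3.64 km × 2.74/3.21 = 3.107 km.
Net surface drop = e − u = 3.64 km − 3.107 km = e (ρ_m − ρ_c)/ρ_m = 0.533 km.

0.533 km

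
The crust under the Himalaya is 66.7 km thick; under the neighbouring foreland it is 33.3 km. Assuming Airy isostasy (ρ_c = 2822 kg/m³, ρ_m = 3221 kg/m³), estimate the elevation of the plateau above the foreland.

Excess crust Δ = 66.7 km − 33.3 km = 33.4 km, split between elevation h and root r with h + r = Δ.
Airy balance ρ_c h = (ρ_m − ρ_c) r gives r = h ρ_c/(ρ_m − ρ_c), so h (1 + ρ_c/(ρ_m − ρ_c)) = Δ, i.e. h = Δ (ρ_m − ρ_c)/ρ_m.
h = 33.4 km × 399/3221 = 4.14 km.

4.14 km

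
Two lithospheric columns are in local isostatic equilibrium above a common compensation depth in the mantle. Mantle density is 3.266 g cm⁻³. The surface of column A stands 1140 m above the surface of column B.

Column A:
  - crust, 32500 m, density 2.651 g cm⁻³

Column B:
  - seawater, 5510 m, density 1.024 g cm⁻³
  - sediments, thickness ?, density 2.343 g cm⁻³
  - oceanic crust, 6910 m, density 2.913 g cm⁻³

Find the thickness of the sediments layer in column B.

1590 m

Take the compensation level at the base of the deeper column (depth z_c below the surface of column A) and equate Σ ρ_i t_i down to z_c; mantle fills any gap and the z_c terms cancel.
Column A: 32500×2.651 + (z_c − 32500)×3.266
Column B: 1140×0 + 5510×1.024 + x×2.343 + 6910×2.913 + (z_c − 1140 − 12420 − x)×3.266
The z_c×3.266 term appears on both sides and cancels. Collect the known terms of each column as K = Σ(ρt)_known − 3.266 × (depth of known layers): K_A = 86157.5 − 3.266×32500 = −19987.5; K_B = 25771.07 − 3.266×(1140 + 12420) = −18515.89.
Balance: K_A = K_B − x×(3.266 − 2.343), so x = (K_B − K_A)/(3.266 − 2.343) = 1471.61/0.923 = 1590 m.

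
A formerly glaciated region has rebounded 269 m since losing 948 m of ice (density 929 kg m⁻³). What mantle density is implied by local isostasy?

ρ_m = ρ_ice t / u = 929 × 948 m/269 m = 3270 kg m⁻³.

3270 kg m⁻³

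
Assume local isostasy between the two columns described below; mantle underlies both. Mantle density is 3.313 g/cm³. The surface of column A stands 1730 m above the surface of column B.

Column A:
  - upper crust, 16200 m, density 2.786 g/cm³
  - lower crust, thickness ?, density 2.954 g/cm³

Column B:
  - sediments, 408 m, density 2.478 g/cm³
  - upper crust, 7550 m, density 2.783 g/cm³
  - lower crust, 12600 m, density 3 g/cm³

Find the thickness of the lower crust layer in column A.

15300 m

Take the compensation level at the base of the deeper column (depth z_c below the surface of column A) and equate Σ ρ_i t_i down to z_c; mantle fills any gap and the z_c terms cancel.
Column A: 16200×2.786 + x×2.954 + (z_c − 16200 − x)×3.313
Column B: 1730×0 + 408×2.478 + 7550×2.783 + 12600×3 + (z_c − 1730 − 20558)×3.313
The z_c×3.313 term appears on both sides and cancels. Collect the known terms of each column as K = Σ(ρt)_known − 3.313 × (depth of known layers): K_A = 45133.2 − 3.313×16200 = −8537.4; K_B = 59822.674 − 3.313×(1730 + 20558) = −14017.47.
Balance: K_A − x×(3.313 − 2.954) = K_B, so x = (K_A − K_B)/(3.313 − 2.954) = 5480.07/0.359 = 15300 m.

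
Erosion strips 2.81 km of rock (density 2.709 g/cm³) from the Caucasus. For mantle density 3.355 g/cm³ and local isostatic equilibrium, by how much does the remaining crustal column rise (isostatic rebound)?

2.27 km

Unloading: uplift u = e ρ_c/ρ_m = 2.81 km × 2.709/3.355 = 2.27 km.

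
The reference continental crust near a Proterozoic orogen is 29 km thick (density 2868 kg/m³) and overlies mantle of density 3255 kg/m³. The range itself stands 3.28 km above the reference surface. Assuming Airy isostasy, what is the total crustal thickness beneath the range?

56.6 km

Root depth r = h ρ_c / (ρ_m − ρ_c) = 3.28 km × 2868 / 387 = 24.31 km.
Total thickness = T + h + r = 29 km + 3.28 km + 24.31 km = 56.6 km.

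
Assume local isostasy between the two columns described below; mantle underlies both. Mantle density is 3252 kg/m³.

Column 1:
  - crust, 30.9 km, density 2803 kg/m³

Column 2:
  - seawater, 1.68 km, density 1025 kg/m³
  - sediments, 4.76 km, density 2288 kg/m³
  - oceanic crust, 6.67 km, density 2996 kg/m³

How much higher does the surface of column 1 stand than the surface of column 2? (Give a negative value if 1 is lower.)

For any compensation level in the mantle, the mantle terms cancel and isostasy reduces to e = (Σt_1 − Σt_2) − (Σ(ρt)_1 − Σ(ρt)_2) / ρ_m.
Σt_1 = 30.9 km; Σt_2 = 13.11 km; Σ(ρt)_1 = 86612.7; Σ(ρt)_2 = 32596.2 (in km·kg/m³).
e = (30.9 − 13.11) − (86612.7 − 32596.2) / 3252 = 1.18 km.

1.18 km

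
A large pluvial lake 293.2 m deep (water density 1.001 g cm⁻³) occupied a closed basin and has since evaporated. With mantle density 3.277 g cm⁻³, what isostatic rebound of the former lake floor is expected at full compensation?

89.6 m

u = d ρ_w/ρ_m = 293.2 m × 1.001/3.277 = 89.6 m.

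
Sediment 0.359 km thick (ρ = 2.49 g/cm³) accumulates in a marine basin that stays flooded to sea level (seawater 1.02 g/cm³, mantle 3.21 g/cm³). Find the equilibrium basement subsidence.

0.241 km

Submarine loading: the sediment displaces seawater, and the subsidence is in turn flooded, so s (ρ_m − ρ_w) = t (ρ_sed − ρ_w).
s = 0.359 km × (2.49 − 1.02) / (3.21 − 1.02) = 0.241 km.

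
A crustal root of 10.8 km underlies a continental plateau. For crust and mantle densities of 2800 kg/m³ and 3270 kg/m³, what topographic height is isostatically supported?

1.81 km

For local isostatic compensation: ρ_c h = (ρ_m − ρ_c) r.
h = r (ρ_m − ρ_c) / ρ_c = 10.8 km × (3270 − 2800) / 2800 = 1.81 km.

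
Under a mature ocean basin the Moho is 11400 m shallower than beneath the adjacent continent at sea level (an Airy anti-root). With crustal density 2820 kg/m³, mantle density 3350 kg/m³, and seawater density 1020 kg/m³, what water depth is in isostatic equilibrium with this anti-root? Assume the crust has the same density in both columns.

3360 m

Replacing a thickness d of crust by seawater at the top must be balanced by replacing crust with mantle at the base: d (ρ_c − ρ_w) = a (ρ_m − ρ_c).
d = a (ρ_m − ρ_c)/(ρ_c − ρ_w) = 11400 m × 530/1800 = 3360 m.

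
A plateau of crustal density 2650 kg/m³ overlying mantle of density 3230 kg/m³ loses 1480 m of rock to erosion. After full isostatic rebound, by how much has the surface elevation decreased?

Rebound u = e ρ_c/ρ_m = 1480 m × 2650/3230 = 1214 m.
Net surface drop = e − u = 1480 m − 1214 m = e (ρ_m − ρ_c)/ρ_m = 266 m.

266 m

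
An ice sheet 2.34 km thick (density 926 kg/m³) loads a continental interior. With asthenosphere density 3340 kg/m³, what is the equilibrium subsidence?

Isostatic balance requires: the ice load ρ_ice t is balanced by mantle displaced below, ρ_m s.
s = t ρ_ice / ρ_m = 2.34 km × 926/3340 = 0.649 km.

0.649 km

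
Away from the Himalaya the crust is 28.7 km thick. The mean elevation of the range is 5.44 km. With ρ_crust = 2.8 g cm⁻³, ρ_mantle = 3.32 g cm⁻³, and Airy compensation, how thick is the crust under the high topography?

63.4 km

Root depth r = h ρ_c / (ρ_m − ρ_c) = 5.44 km × 2.8 / 0.52 = 29.29 km.
Total thickness = T + h + r = 28.7 km + 5.44 km + 29.29 km = 63.4 km.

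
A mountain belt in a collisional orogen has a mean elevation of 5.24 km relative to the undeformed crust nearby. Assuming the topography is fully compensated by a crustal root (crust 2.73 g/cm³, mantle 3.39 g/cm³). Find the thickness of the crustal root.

Balancing pressure at the compensation depth: the weight of the topography is balanced by the buoyancy of the root, ρ_c h = (ρ_m − ρ_c) r.
r = h · ρ_c / (ρ_m − ρ_c) = 5.24 km × 2.73 / (3.39 − 2.73) = 21.7 km.

21.7 km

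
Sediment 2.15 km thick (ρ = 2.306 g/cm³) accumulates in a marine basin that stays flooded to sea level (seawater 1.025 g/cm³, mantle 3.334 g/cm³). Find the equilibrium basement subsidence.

Submarine loading: the sediment displaces seawater, and the subsidence is in turn flooded, so s (ρ_m − ρ_w) = t (ρ_sed − ρ_w).
s = 2.15 km × (2.306 − 1.025) / (3.334 − 1.025) = 1.19 km.

1.19 km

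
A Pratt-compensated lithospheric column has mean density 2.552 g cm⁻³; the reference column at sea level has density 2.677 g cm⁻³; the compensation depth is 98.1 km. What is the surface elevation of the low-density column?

4.81 km

ρ_ref D = ρ (D + h) → h = D (ρ_ref − ρ)/ρ.
h = 98.1 km × (2.677 − 2.552)/2.552 = 4.81 km.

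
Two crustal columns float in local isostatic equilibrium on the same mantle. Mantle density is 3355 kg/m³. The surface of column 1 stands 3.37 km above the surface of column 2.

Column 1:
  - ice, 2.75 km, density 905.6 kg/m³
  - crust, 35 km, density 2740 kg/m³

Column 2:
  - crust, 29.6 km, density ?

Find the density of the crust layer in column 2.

2780 kg/m³

Take the compensation level at the base of the deeper column (depth z_c below the surface of column 1) and equate Σ ρ_i t_i down to z_c; mantle fills any gap and the z_c terms cancel.
Column 1: 2.75×905.6 + 35×2740 + (z_c − 37.75)×3355
Column 2: 3.37×0 + 29.6×ρ + (z_c − 3.37 − 29.6)×3355
The z_c×3355 term appears on both sides and cancels. Collect the known terms of each column as K = Σ(ρt)_known − 3355 × (depth of known layers): K_1 = 98390.4 − 3355×37.75 = −28260.85; K_2 = 0 − 3355×(3.37 + 29.6) = −110614.35.
Balance: K_1 = K_2 + 29.6×ρ, so ρ = (K_1 − K_2)/29.6 = 82353.5/29.6 = 2780 kg/m³.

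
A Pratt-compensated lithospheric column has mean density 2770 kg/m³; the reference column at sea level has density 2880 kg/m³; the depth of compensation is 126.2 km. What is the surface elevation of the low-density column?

5.01 km

ρ_ref D = ρ (D + h) → h = D (ρ_ref − ρ)/ρ.
h = 126.2 km × (2880 − 2770)/2770 = 5.01 km.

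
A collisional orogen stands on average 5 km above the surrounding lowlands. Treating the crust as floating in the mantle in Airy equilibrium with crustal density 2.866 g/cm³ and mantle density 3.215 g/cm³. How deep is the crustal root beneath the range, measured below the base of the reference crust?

41.1 km

Balancing pressure at the compensation depth: the weight of the topography is balanced by the buoyancy of the root, ρ_c h = (ρ_m − ρ_c) r.
r = h · ρ_c / (ρ_m − ρ_c) = 5 km × 2.866 / (3.215 − 2.866) = 41.1 km.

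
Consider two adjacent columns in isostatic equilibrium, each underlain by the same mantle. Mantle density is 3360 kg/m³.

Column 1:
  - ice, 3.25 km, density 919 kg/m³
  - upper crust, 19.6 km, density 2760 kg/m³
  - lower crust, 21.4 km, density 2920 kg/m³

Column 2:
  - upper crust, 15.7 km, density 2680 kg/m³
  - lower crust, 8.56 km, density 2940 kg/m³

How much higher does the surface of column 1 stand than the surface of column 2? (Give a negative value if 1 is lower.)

For any compensation level in the mantle, the mantle terms cancel and isostasy reduces to e = (Σt_1 − Σt_2) − (Σ(ρt)_1 − Σ(ρt)_2) / ρ_m.
Σt_1 = 44.25 km; Σt_2 = 24.26 km; Σ(ρt)_1 = 119570.75; Σ(ρt)_2 = 67242.4 (in km·kg/m³).
e = (44.25 − 24.26) − (119570.75 − 67242.4) / 3360 = 4.42 km.

4.42 km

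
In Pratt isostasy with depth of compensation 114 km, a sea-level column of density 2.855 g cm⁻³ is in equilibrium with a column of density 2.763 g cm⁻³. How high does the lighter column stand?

ρ_ref D = ρ (D + h) → h = D (ρ_ref − ρ)/ρ.
h = 114 km × (2.855 − 2.763)/2.763 = 3.8 km.

3.8 km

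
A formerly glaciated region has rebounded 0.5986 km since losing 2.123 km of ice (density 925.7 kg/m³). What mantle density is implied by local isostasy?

3280 kg/m³

ρ_m = ρ_ice t / u = 925.7 × 2.123 km/0.5986 km = 3280 kg/m³.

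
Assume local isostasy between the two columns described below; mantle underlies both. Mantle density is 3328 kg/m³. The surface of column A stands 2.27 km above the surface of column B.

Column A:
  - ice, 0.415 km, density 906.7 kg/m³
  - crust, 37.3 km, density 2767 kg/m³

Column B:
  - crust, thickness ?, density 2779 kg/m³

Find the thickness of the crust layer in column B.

Take the compensation level at the base of the deeper column (depth z_c below the surface of column A) and equate Σ ρ_i t_i down to z_c; mantle fills any gap and the z_c terms cancel.
Column A: 0.415×906.7 + 37.3×2767 + (z_c − 37.715)×3328
Column B: 2.27×0 + x×2779 + (z_c − 2.27 − 0 − x)×3328
The z_c×3328 term appears on both sides and cancels. Collect the known terms of each column as K = Σ(ρt)_known − 3328 × (depth of known layers): K_A = 103585.38 − 3328×37.715 = −21930.1395; K_B = 0 − 3328×(2.27 + 0) = −7554.56.
Balance: K_A = K_B − x×(3328 − 2779), so x = (K_B − K_A)/(3328 − 2779) = 14375.6/549 = 26.2 km.

26.2 km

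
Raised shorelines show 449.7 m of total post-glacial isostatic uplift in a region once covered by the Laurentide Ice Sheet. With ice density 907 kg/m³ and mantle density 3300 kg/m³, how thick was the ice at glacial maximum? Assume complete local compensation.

u = t ρ_ice/ρ_m → t = u ρ_m/ρ_ice = 449.7 m × 3300/907 = 1640 m.

1640 m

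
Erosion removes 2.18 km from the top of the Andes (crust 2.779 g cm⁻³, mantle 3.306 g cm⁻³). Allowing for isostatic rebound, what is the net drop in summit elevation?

Rebound u = e ρ_c/ρ_m = 2.18 km × 2.779/3.306 = 1.832 km.
Net surface drop = e − u = 2.18 km − 1.832 km = e (ρ_m − ρ_c)/ρ_m = 0.348 km.

0.348 km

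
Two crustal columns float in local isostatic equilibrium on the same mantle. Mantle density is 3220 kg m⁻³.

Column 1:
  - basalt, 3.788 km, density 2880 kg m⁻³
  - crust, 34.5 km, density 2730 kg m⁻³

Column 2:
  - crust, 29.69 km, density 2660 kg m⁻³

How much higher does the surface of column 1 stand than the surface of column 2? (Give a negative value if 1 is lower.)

For any compensation level in the mantle, the mantle terms cancel and isostasy reduces to e = (Σt_1 − Σt_2) − (Σ(ρt)_1 − Σ(ρt)_2) / ρ_m.
Σt_1 = 38.288 km; Σt_2 = 29.69 km; Σ(ρt)_1 = 105094.44; Σ(ρt)_2 = 78975.4 (in km·kg m⁻³).
e = (38.288 − 29.69) − (105094.44 − 78975.4) / 3220 = 0.486 km.

0.486 km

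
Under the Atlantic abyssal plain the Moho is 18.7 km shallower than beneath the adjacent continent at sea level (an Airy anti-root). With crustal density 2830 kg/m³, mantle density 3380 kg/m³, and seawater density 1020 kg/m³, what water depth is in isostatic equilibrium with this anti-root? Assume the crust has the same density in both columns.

Replacing a thickness d of crust by seawater at the top must be balanced by replacing crust with mantle at the base: d (ρ_c − ρ_w) = a (ρ_m − ρ_c).
d = a (ρ_m − ρ_c)/(ρ_c − ρ_w) = 18.7 km × 550/1810 = 5.68 km.

5.68 km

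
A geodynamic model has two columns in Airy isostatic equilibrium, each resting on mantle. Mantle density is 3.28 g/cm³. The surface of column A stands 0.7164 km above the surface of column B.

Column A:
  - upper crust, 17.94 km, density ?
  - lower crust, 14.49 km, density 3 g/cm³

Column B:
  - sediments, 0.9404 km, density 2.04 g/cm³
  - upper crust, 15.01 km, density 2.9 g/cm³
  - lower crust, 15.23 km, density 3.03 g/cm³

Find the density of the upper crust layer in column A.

Take the compensation level at the base of the deeper column (depth z_c below the surface of column A) and equate Σ ρ_i t_i down to z_c; mantle fills any gap and the z_c terms cancel.
Column A: 17.94×ρ + 14.49×3 + (z_c − 32.43)×3.28
Column B: 0.7164×0 + 0.9404×2.04 + 15.01×2.9 + 15.23×3.03 + (z_c − 0.7164 − 31.1804)×3.28
The z_c×3.28 term appears on both sides and cancels. Collect the known terms of each column as K = Σ(ρt)_known − 3.28 × (depth of known layers): K_A = 43.47 − 3.28×32.43 = −62.9004; K_B = 91.594316 − 3.28×(0.7164 + 31.1804) = −13.027188.
Balance: K_A + 17.94×ρ = K_B, so ρ = (K_B − K_A)/17.94 = 49.8732/17.94 = 2.78 g/cm³.

2.78 g/cm³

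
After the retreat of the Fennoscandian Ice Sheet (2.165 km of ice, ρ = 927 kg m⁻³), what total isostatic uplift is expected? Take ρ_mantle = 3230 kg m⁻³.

0.621 km

Removing the load lets mantle flow back in; uplift u satisfies ρ_ice t = ρ_m u.
u = t ρ_ice/ρ_m = 2.165 km × 927/3230 = 0.621 km.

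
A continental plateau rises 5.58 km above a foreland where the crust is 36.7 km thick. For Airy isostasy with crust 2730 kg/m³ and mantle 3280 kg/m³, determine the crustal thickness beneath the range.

70 km

Root depth r = h ρ_c / (ρ_m − ρ_c) = 5.58 km × 2730 / 550 = 27.7 km.
Total thickness = T + h + r = 36.7 km + 5.58 km + 27.7 km = 70 km.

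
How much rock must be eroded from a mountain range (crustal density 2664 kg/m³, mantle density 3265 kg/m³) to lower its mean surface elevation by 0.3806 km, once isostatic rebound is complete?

Net drop Δ = e − u = e − e ρ_c/ρ_m = e (ρ_m − ρ_c)/ρ_m.
e = Δ ρ_m/(ρ_m − ρ_c) = 0.3806 km × 3265/601 = 2.07 km.

2.07 km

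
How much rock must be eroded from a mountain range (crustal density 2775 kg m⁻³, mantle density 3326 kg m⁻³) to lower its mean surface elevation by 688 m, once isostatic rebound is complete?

Net drop Δ = e − u = e − e ρ_c/ρ_m = e (ρ_m − ρ_c)/ρ_m.
e = Δ ρ_m/(ρ_m − ρ_c) = 688 m × 3326/551 = 4150 m.

4150 m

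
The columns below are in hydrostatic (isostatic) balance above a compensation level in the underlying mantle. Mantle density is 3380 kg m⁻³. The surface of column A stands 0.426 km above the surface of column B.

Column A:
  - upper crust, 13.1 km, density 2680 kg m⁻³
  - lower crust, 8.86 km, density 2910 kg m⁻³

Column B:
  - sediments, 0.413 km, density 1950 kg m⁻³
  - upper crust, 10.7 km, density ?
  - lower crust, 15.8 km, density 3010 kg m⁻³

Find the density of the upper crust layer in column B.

2870 kg m⁻³

Take the compensation level at the base of the deeper column (depth z_c below the surface of column A) and equate Σ ρ_i t_i down to z_c; mantle fills any gap and the z_c terms cancel.
Column A: 13.1×2680 + 8.86×2910 + (z_c − 21.96)×3380
Column B: 0.426×0 + 0.413×1950 + 10.7×ρ + 15.8×3010 + (z_c − 0.426 − 26.913)×3380
The z_c×3380 term appears on both sides and cancels. Collect the known terms of each column as K = Σ(ρt)_known − 3380 × (depth of known layers): K_A = 60890.6 − 3380×21.96 = −13334.2; K_B = 48363.35 − 3380×(0.426 + 26.913) = −44042.47.
Balance: K_A = K_B + 10.7×ρ, so ρ = (K_A − K_B)/10.7 = 30708.3/10.7 = 2870 kg m⁻³.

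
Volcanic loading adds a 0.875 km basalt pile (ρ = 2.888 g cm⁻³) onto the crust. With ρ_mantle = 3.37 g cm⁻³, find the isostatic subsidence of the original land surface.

0.75 km

Subaerial loading: s = t ρ_load / ρ_m.
s = 0.875 km × 2.888/3.37 = 0.75 km.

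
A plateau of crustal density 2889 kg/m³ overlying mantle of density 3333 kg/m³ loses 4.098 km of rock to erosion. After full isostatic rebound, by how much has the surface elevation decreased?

0.546 km

Rebound u = e ρ_c/ρ_m = 4.098 km × 2889/3333 = 3.552 km.
Net surface drop = e − u = 4.098 km − 3.552 km = e (ρ_m − ρ_c)/ρ_m = 0.546 km.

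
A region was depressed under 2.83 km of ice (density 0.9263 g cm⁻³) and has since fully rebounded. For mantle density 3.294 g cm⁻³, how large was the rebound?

Removing the load lets mantle flow back in; uplift u satisfies ρ_ice t = ρ_m u.
u = t ρ_ice/ρ_m = 2.83 km × 0.9263/3.294 = 0.796 km.

0.796 km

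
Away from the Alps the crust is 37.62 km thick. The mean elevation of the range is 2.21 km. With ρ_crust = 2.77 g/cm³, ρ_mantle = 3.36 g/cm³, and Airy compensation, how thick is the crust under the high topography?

50.2 km

Root depth r = h ρ_c / (ρ_m − ρ_c) = 2.21 km × 2.77 / 0.59 = 10.38 km.
Total thickness = T + h + r = 37.62 km + 2.21 km + 10.38 km = 50.2 km.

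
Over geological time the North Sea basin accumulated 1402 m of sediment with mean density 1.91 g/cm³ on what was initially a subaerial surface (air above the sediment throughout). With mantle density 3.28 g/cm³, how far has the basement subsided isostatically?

816 m

Subaerial load: s = t ρ_sed / ρ_m = 1402 m × 1.91/3.28 = 816 m.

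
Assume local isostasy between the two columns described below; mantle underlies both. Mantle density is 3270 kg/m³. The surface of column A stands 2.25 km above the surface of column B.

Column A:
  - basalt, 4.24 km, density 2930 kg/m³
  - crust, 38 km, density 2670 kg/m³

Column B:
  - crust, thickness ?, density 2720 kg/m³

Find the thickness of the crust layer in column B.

Take the compensation level at the base of the deeper column (depth z_c below the surface of column A) and equate Σ ρ_i t_i down to z_c; mantle fills any gap and the z_c terms cancel.
Column A: 4.24×2930 + 38×2670 + (z_c − 42.24)×3270
Column B: 2.25×0 + x×2720 + (z_c − 2.25 − 0 − x)×3270
The z_c×3270 term appears on both sides and cancels. Collect the known terms of each column as K = Σ(ρt)_known − 3270 × (depth of known layers): K_A = 113883.2 − 3270×42.24 = −24241.6; K_B = 0 − 3270×(2.25 + 0) = −7357.5.
Balance: K_A = K_B − x×(3270 − 2720), so x = (K_B − K_A)/(3270 − 2720) = 16884.1/550 = 30.7 km.

30.7 km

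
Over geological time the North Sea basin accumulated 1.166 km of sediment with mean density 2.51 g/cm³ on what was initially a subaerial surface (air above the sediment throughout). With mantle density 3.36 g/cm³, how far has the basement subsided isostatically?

0.871 km

Subaerial load: s = t ρ_sed / ρ_m = 1.166 km × 2.51/3.36 = 0.871 km.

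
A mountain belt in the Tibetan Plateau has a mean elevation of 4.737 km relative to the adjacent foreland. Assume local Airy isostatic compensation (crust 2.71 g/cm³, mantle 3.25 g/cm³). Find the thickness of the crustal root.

In Airy isostatic equilibrium: the weight of the topography is balanced by the buoyancy of the root, ρ_c h = (ρ_m − ρ_c) r.
r = h · ρ_c / (ρ_m − ρ_c) = 4.737 km × 2.71 / (3.25 − 2.71) = 23.8 km.

23.8 km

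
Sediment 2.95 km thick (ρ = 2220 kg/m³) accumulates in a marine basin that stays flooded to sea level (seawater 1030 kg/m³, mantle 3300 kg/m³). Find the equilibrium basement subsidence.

Submarine loading: the sediment displaces seawater, and the subsidence is in turn flooded, so s (ρ_m − ρ_w) = t (ρ_sed − ρ_w).
s = 2.95 km × (2220 − 1030) / (3300 − 1030) = 1.55 km.

1.55 km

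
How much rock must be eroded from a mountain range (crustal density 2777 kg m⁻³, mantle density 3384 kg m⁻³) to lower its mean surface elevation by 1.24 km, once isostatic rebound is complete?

6.91 km

Net drop Δ = e − u = e − e ρ_c/ρ_m = e (ρ_m − ρ_c)/ρ_m.
e = Δ ρ_m/(ρ_m − ρ_c) = 1.24 km × 3384/607 = 6.91 km.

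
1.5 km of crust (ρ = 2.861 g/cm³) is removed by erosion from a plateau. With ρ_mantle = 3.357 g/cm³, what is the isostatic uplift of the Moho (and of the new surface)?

Unloading: uplift u = e ρ_c/ρ_m = 1.5 km × 2.861/3.357 = 1.28 km.

1.28 km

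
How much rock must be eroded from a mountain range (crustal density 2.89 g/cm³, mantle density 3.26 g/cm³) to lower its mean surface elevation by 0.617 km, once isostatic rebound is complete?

5.44 km

Net drop Δ = e − u = e − e ρ_c/ρ_m = e (ρ_m − ρ_c)/ρ_m.
e = Δ ρ_m/(ρ_m − ρ_c) = 0.617 km × 3.26/0.37 = 5.44 km.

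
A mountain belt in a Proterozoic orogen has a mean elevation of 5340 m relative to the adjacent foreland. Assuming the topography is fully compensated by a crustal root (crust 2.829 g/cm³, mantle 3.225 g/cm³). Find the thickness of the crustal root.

38100 m

For local isostatic compensation: the weight of the topography is balanced by the buoyancy of the root, ρ_c h = (ρ_m − ρ_c) r.
r = h · ρ_c / (ρ_m − ρ_c) = 5340 m × 2.829 / (3.225 − 2.829) = 38100 m.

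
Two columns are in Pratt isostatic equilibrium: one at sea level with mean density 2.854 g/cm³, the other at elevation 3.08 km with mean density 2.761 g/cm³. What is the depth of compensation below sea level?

91.4 km

ρ_ref D = ρ (D + h) → D (ρ_ref − ρ) = ρ h.
D = ρ h/(ρ_ref − ρ) = 2.761 × 3.08 km/(2.854 − 2.761) = 91.4 km.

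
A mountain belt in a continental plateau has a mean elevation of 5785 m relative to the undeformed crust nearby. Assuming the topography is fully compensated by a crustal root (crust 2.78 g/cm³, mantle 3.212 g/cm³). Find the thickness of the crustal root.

37200 m

In Airy isostatic equilibrium: the weight of the topography is balanced by the buoyancy of the root, ρ_c h = (ρ_m − ρ_c) r.
r = h · ρ_c / (ρ_m − ρ_c) = 5785 m × 2.78 / (3.212 − 2.78) = 37200 m.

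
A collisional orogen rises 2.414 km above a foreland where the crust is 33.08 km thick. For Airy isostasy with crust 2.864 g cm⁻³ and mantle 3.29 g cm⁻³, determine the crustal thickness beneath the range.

51.7 km

Root depth r = h ρ_c / (ρ_m − ρ_c) = 2.414 km × 2.864 / 0.426 = 16.23 km.
Total thickness = T + h + r = 33.08 km + 2.414 km + 16.23 km = 51.7 km.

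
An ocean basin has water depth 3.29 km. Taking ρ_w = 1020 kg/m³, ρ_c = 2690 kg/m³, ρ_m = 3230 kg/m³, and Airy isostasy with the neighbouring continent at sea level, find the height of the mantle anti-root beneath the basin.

10.2 km

For local isostatic compensation: replacing crust with seawater at the top is compensated by replacing crust with mantle at the base: d (ρ_c − ρ_w) = a (ρ_m − ρ_c).
a = d (ρ_c − ρ_w)/(ρ_m − ρ_c) = 3.29 km × 1670/540 = 10.2 km.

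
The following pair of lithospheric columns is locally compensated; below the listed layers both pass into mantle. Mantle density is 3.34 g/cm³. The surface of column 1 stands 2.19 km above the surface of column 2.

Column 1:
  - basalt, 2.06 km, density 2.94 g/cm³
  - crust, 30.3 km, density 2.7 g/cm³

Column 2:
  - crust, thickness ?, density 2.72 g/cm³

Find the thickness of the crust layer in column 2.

Take the compensation level at the base of the deeper column (depth z_c below the surface of column 1) and equate Σ ρ_i t_i down to z_c; mantle fills any gap and the z_c terms cancel.
Column 1: 2.06×2.94 + 30.3×2.7 + (z_c − 32.36)×3.34
Column 2: 2.19×0 + x×2.72 + (z_c − 2.19 − 0 − x)×3.34
The z_c×3.34 term appears on both sides and cancels. Collect the known terms of each column as K = Σ(ρt)_known − 3.34 × (depth of known layers): K_1 = 87.8664 − 3.34×32.36 = −20.216; K_2 = 0 − 3.34×(2.19 + 0) = −7.3146.
Balance: K_1 = K_2 − x×(3.34 − 2.72), so x = (K_2 − K_1)/(3.34 − 2.72) = 12.9014/0.62 = 20.8 km.

20.8 km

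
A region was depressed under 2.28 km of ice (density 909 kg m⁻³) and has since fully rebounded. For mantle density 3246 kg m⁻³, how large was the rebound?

0.638 km

Removing the load lets mantle flow back in; uplift u satisfies ρ_ice t = ρ_m u.
u = t ρ_ice/ρ_m = 2.28 km × 909/3246 = 0.638 km.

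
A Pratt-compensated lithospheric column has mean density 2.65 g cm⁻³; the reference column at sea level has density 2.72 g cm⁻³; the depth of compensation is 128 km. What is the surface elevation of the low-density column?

ρ_ref D = ρ (D + h) → h = D (ρ_ref − ρ)/ρ.
h = 128 km × (2.72 − 2.65)/2.65 = 3.38 km.

3.38 km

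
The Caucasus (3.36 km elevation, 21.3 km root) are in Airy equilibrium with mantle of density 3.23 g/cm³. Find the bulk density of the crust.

2.79 g/cm³

ρ_c h = (ρ_m − ρ_c) r → ρ_c (h + r) = ρ_m r → ρ_c = ρ_m r / (h + r).
ρ_c = 3.23 × 21.3 km / (3.36 km + 21.3 km) = 2.79 g/cm³.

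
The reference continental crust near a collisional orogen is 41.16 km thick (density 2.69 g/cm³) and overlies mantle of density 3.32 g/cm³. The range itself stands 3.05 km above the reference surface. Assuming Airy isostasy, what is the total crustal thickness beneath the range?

Root depth r = h ρ_c / (ρ_m − ρ_c) = 3.05 km × 2.69 / 0.63 = 13.02 km.
Total thickness = T + h + r = 41.16 km + 3.05 km + 13.02 km = 57.2 km.

57.2 km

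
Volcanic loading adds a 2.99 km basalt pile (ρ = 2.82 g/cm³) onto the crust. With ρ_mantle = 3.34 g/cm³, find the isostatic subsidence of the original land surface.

Subaerial loading: s = t ρ_load / ρ_m.
s = 2.99 km × 2.82/3.34 = 2.52 km.

2.52 km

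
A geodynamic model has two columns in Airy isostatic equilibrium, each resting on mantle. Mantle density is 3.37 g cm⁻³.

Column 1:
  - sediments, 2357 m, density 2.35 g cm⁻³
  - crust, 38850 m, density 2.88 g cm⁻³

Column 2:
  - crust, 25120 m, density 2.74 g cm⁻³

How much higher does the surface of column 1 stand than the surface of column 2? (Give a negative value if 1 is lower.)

For any compensation level in the mantle, the mantle terms cancel and isostasy reduces to e = (Σt_1 − Σt_2) − (Σ(ρt)_1 − Σ(ρt)_2) / ρ_m.
Σt_1 = 41207 m; Σt_2 = 25120 m; Σ(ρt)_1 = 117426.95; Σ(ρt)_2 = 68828.8 (in m·g cm⁻³).
e = (41207 − 25120) − (117426.95 − 68828.8) / 3.37 = 1670 m.

1670 m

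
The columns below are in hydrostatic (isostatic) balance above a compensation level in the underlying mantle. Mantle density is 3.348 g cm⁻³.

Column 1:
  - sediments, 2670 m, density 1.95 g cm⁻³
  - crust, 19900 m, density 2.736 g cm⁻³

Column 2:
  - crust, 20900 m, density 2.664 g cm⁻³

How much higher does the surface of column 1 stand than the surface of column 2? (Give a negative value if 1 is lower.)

For any compensation level in the mantle, the mantle terms cancel and isostasy reduces to e = (Σt_1 − Σt_2) − (Σ(ρt)_1 − Σ(ρt)_2) / ρ_m.
Σt_1 = 22570 m; Σt_2 = 20900 m; Σ(ρt)_1 = 59652.9; Σ(ρt)_2 = 55677.6 (in m·g cm⁻³).
e = (22570 − 20900) − (59652.9 − 55677.6) / 3.348 = 483 m.

483 m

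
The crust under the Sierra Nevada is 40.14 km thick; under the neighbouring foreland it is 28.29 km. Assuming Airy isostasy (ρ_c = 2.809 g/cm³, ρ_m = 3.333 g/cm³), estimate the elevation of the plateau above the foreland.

1.86 km

Excess crust Δ = 40.14 km − 28.29 km = 11.85 km, split between elevation h and root r with h + r = Δ.
Airy balance ρ_c h = (ρ_m − ρ_c) r gives r = h ρ_c/(ρ_m − ρ_c), so h (1 + ρ_c/(ρ_m − ρ_c)) = Δ, i.e. h = Δ (ρ_m − ρ_c)/ρ_m.
h = 11.85 km × 0.524/3.333 = 1.86 km.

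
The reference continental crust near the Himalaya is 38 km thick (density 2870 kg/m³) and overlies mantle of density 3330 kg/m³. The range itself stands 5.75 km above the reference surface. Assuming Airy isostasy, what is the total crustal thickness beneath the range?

Root depth r = h ρ_c / (ρ_m − ρ_c) = 5.75 km × 2870 / 460 = 35.88 km.
Total thickness = T + h + r = 38 km + 5.75 km + 35.88 km = 79.6 km.

79.6 km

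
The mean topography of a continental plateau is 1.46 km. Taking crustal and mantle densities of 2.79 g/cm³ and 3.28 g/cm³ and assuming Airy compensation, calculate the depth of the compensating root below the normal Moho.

8.31 km

In Airy isostatic equilibrium: the weight of the topography is balanced by the buoyancy of the root, ρ_c h = (ρ_m − ρ_c) r.
r = h · ρ_c / (ρ_m − ρ_c) = 1.46 km × 2.79 / (3.28 − 2.79) = 8.31 km.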